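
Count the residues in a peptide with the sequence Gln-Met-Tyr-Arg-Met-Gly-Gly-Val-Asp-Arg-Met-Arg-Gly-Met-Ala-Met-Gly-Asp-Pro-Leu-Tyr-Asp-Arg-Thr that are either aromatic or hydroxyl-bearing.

3

Aromatic: F, W, Y. Hydroxyl-bearing: S, T, Y.
Aromatic residues here: Tyr3, Tyr21 (2).
Hydroxyl-bearing residues here: Tyr3, Tyr21, Thr24 (3).
Y is in both groups, so the 2 Y residues must not be double-counted.
Total = 2 + 3 − 2 = 3.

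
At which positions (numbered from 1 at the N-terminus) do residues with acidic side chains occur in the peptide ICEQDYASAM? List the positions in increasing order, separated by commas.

3, 5

The acidic residues are Asp (D) and Glu (E), whose side chains end in a carboxylate group.
Matching residues: E3, D5.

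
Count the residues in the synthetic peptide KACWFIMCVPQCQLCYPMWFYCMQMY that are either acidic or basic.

1

Acidic: D, E. Basic: H, K, R.
Acidic residues here: none (0).
Basic residues here: K1 (1).
The two groups share no amino acid, so total = 0 + 1 = 1.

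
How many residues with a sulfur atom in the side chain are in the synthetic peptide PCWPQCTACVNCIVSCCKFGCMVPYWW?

8

The sulfur-bearing residues are cysteine (–SH) and methionine (–S–CH₃).
Matching residues: C2, C6, C9, C12, C16, C17, C21, M22.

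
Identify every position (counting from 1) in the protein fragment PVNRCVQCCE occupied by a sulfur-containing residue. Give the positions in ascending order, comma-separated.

5, 8, 9

The sulfur-bearing residues are cysteine (–SH) and methionine (–S–CH₃).
Matching residues: C5, C8, C9.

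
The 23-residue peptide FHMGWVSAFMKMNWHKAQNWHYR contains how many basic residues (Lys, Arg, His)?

Matching residues: H2, K11, H15, K16, H21, R23.

6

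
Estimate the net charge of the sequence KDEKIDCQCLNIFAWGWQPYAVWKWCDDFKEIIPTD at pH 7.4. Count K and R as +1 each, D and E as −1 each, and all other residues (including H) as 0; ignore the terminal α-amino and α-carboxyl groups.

-3

Positive (K, R): K1, K4, K24, K30 → +4.
Negative (D, E): D2, E3, D6, D27, D28, E31, D36 → −7.
Net charge = (+4) + (−7) = −3.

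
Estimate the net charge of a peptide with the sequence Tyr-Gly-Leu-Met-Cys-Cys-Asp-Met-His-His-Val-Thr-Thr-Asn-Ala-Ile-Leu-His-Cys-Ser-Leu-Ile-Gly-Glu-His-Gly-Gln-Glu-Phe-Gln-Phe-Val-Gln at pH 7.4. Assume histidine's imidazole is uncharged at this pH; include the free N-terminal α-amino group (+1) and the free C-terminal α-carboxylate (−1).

-3

The side chains ionized at physiological pH are Lys/Arg (+1) and Asp/Glu (−1); with His treated as neutral, nothing else contributes.
Positive (K, R): none → +0.
Negative (D, E): Asp7, Glu24, Glu28 → −3.
The N-terminus (+1) and C-terminus (−1) cancel.
Net charge = (+0) + (−3) = −3.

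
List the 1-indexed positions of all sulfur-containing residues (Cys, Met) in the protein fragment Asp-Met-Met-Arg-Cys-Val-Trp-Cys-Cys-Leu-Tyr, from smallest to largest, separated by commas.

2, 3, 5, 8, 9

Matching residues: Met2, Met3, Cys5, Cys8, Cys9.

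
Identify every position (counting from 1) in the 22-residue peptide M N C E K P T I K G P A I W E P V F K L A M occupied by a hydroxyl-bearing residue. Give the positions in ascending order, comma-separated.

7

Serine (S), threonine (T), and tyrosine (Y) each carry a hydroxyl group on the side chain.
Matching residues: T7.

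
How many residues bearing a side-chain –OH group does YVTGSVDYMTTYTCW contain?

S, T, and Y are the three residues with a side-chain hydroxyl.
Matching residues: Y1, T3, S5, Y8, T10, T11, Y12, T13.

8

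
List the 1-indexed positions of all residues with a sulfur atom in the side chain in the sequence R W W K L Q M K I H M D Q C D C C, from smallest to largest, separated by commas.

7, 11, 14, 16, 17

Cysteine (C, thiol) and methionine (M, thioether) are the two sulfur-containing amino acids.
Matching residues: M7, M11, C14, C16, C17.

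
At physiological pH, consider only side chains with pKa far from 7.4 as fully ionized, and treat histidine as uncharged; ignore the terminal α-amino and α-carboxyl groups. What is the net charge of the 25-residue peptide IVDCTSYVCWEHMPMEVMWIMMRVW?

At pH ~7.4 the Lys and Arg side chains are protonated (+1), the Asp and Glu side chains are deprotonated (−1), and with His taken as neutral all other side chains carry no charge.
Positive (K, R): R23 → +1.
Negative (D, E): D3, E11, E16 → −3.
Net charge = (+1) + (−3) = −2.

-2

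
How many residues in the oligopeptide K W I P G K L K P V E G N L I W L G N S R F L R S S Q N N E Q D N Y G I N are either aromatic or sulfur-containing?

Aromatic: F, W, Y. Sulfur-containing: C, M.
Aromatic residues here: W2, W16, F22, Y34 (4).
Sulfur-containing residues here: none (0).
The two groups share no amino acid, so total = 4 + 0 = 4.

4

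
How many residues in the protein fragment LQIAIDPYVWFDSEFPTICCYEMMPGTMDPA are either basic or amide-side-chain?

Basic: H, K, R. Amide-side-chain: N, Q.
Basic residues here: none (0).
Amide-side-chain residues here: Q2 (1).
The two groups share no amino acid, so total = 0 + 1 = 1.

1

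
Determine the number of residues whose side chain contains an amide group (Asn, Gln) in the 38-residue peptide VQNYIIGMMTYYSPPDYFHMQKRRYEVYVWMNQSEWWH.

5

Matching residues: Q2, N3, Q21, N32, Q33.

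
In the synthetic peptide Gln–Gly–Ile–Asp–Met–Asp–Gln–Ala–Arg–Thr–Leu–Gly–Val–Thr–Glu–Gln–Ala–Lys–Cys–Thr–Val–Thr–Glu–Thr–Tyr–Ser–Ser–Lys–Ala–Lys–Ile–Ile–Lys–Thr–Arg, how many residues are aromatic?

1

Phenylalanine (F), tryptophan (W), and tyrosine (Y) have aromatic ring side chains.
Matching residues: Tyr25.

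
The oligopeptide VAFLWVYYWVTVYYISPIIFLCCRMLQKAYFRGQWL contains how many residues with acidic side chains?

The acidic residues are Asp (D) and Glu (E), whose side chains end in a carboxylate group.
None of the 36 residues belong to this group.

0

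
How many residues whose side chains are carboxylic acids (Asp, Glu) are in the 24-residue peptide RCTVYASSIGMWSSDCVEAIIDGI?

Matching residues: D15, E18, D22.

3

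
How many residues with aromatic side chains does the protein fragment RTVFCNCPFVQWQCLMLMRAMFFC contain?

The aromatic amino acids are Phe (F, benzyl), Trp (W, indole), and Tyr (Y, phenol).
Matching residues: F4, F9, W12, F22, F23.

5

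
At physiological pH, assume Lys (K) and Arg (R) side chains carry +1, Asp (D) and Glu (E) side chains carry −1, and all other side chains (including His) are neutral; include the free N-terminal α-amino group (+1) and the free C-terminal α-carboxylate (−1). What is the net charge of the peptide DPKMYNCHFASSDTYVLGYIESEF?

-3

Positive (K, R): K3 → +1.
Negative (D, E): D1, D13, E21, E23 → −4.
The N-terminus (+1) and C-terminus (−1) cancel.
Net charge = (+1) + (−4) = −3.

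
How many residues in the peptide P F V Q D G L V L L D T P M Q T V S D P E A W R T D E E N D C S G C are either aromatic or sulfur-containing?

5

Aromatic: F, W, Y. Sulfur-containing: C, M.
Aromatic residues here: F2, W23 (2).
Sulfur-containing residues here: M14, C31, C34 (3).
The two groups share no amino acid, so total = 2 + 3 = 5.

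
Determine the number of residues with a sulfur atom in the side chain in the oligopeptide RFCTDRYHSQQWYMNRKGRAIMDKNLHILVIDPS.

Only Cys (C) and Met (M) have a sulfur atom in the side chain.
Matching residues: C3, M14, M22.

3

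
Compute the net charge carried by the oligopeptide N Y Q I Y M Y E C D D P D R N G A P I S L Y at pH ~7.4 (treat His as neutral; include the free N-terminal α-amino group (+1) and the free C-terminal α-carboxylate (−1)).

Near pH 7.4, K and R contribute +1 each, D and E contribute −1 each, and every other side chain (His included, as stated) is uncharged.
Positive (K, R): R14 → +1.
Negative (D, E): E8, D10, D11, D13 → −4.
The N-terminus (+1) and C-terminus (−1) cancel.
Net charge = (+1) + (−4) = −3.

-3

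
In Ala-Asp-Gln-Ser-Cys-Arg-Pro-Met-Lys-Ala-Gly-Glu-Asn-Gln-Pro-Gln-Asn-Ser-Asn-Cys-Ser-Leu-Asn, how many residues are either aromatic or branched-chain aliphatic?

1

Aromatic: F, W, Y. Branched-chain aliphatic: I, L, V.
Aromatic residues here: none (0).
Branched-chain aliphatic residues here: Leu22 (1).
The two groups share no amino acid, so total = 0 + 1 = 1.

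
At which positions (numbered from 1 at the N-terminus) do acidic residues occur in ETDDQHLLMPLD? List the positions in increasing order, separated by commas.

1, 3, 4, 12

Only D (aspartate) and E (glutamate) carry a side-chain carboxylic acid.
Matching residues: E1, D3, D4, D12.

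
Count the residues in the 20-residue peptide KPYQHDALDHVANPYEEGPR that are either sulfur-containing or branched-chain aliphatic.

Sulfur-containing: C, M. Branched-chain aliphatic: I, L, V.
Sulfur-containing residues here: none (0).
Branched-chain aliphatic residues here: L8, V11 (2).
The two groups share no amino acid, so total = 0 + 2 = 2.

2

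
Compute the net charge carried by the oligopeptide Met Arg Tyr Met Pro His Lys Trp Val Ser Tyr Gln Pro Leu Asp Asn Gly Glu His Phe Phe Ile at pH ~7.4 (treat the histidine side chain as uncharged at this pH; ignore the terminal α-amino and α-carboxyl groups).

Near pH 7.4, K and R contribute +1 each, D and E contribute −1 each, and every other side chain (His included, as stated) is uncharged.
Positive (K, R): Arg2, Lys7 → +2.
Negative (D, E): Asp15, Glu18 → −2.
Net charge = (+2) + (−2) = 0.

0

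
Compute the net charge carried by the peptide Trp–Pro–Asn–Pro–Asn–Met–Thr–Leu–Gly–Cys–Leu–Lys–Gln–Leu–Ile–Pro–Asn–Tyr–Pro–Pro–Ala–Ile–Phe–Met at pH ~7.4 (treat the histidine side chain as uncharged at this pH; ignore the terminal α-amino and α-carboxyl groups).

+1

The side chains ionized at physiological pH are Lys/Arg (+1) and Asp/Glu (−1); with His treated as neutral, nothing else contributes.
Positive (K, R): Lys12 → +1.
Negative (D, E): none → −0.
Net charge = (+1) + (−0) = +1.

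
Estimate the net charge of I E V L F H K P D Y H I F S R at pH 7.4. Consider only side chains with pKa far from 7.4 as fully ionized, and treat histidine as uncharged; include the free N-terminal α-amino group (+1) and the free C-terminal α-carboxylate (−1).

0

The side chains ionized at physiological pH are Lys/Arg (+1) and Asp/Glu (−1); with His treated as neutral, nothing else contributes.
Positive (K, R): K7, R15 → +2.
Negative (D, E): E2, D9 → −2.
The N-terminus (+1) and C-terminus (−1) cancel.
Net charge = (+2) + (−2) = 0.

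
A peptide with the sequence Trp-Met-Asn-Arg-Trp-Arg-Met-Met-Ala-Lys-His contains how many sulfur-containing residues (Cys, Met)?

Matching residues: Met2, Met7, Met8.

3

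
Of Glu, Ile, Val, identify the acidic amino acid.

Aspartate (D) and glutamate (E) have carboxylic-acid side chains and are the acidic amino acids.
Of the listed options, only Glu belongs to this group.

Glu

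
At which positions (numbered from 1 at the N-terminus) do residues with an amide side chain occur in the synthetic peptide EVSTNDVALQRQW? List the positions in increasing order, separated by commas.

Asparagine (N) and glutamine (Q) have uncharged amide side chains.
Matching residues: N5, Q10, Q12.

5, 10, 12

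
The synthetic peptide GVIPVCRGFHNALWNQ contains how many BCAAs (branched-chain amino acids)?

4

V, L, and I make up the branched-chain aliphatic group.
Matching residues: V2, I3, V5, L13.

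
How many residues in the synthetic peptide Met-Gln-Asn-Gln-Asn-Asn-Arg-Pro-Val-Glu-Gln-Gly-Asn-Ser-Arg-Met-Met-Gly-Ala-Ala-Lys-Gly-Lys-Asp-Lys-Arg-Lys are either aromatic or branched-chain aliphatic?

1

Aromatic: F, W, Y. Branched-chain aliphatic: I, L, V.
Aromatic residues here: none (0).
Branched-chain aliphatic residues here: Val9 (1).
The two groups share no amino acid, so total = 0 + 1 = 1.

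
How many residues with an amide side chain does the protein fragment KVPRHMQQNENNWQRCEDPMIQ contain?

7

The amide-side-chain residues are Asn (N) and Gln (Q).
Matching residues: Q7, Q8, N9, N11, N12, Q14, Q22.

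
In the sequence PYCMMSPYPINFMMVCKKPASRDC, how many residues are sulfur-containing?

7

Only Cys (C) and Met (M) have a sulfur atom in the side chain.
Matching residues: C3, M4, M5, M13, M14, C16, C24.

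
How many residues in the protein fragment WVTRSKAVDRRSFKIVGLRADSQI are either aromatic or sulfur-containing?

2

Aromatic: F, W, Y. Sulfur-containing: C, M.
Aromatic residues here: W1, F13 (2).
Sulfur-containing residues here: none (0).
The two groups share no amino acid, so total = 2 + 0 = 2.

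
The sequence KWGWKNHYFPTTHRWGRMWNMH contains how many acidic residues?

The acidic residues are Asp (D) and Glu (E), whose side chains end in a carboxylate group.
None of the 22 residues belong to this group.

0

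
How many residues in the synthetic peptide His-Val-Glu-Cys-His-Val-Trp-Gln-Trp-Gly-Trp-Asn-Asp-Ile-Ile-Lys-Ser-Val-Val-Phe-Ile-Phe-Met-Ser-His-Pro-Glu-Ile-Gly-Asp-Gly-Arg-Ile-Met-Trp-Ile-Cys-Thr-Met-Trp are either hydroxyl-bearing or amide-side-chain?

Hydroxyl-bearing: S, T, Y. Amide-side-chain: N, Q.
Hydroxyl-bearing residues here: Ser17, Ser24, Thr38 (3).
Amide-side-chain residues here: Gln8, Asn12 (2).
The two groups share no amino acid, so total = 3 + 2 = 5.

5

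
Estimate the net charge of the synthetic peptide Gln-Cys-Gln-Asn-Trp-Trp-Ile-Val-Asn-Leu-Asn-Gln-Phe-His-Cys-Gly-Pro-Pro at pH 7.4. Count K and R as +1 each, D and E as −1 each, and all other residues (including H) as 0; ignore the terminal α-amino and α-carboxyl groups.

0

Positive (K, R): none → +0.
Negative (D, E): none → −0.
Net charge = (+0) + (−0) = 0.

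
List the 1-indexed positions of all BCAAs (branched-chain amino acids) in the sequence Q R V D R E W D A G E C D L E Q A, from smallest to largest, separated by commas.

3, 14

Valine (V), leucine (L), and isoleucine (I) are the branched-chain amino acids.
Matching residues: V3, L14.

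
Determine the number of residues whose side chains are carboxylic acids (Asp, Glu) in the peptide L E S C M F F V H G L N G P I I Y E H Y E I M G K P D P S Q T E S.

5

Matching residues: E2, E18, E21, D27, E32.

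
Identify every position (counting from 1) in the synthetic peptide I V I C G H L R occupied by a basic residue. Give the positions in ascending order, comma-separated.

Matching residues: H6, R8.

6, 8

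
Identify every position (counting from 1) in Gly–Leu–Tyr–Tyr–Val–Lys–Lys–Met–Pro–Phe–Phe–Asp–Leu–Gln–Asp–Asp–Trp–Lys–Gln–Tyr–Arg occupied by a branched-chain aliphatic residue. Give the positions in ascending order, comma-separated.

2, 5, 13

V, L, and I make up the branched-chain aliphatic group.
Matching residues: Leu2, Val5, Leu13.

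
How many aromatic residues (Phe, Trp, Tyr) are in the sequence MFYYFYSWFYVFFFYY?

13

Matching residues: F2, Y3, Y4, F5, Y6, W8, F9, Y10, F12, F13, F14, Y15, Y16.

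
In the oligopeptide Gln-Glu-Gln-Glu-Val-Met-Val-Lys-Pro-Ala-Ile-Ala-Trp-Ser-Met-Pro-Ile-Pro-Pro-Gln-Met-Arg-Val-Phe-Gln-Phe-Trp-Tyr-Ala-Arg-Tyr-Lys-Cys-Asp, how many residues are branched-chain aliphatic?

The BCAAs are Val, Leu, and Ile — aliphatic side chains with a branch point.
Matching residues: Val5, Val7, Ile11, Ile17, Val23.

5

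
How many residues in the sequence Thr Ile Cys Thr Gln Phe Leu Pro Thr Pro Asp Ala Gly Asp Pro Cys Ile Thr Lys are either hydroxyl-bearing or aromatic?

Hydroxyl-bearing: S, T, Y. Aromatic: F, W, Y.
Hydroxyl-bearing residues here: Thr1, Thr4, Thr9, Thr18 (4).
Aromatic residues here: Phe6 (1).
(Y belongs to both groups, but none appear in this sequence.) Total = 4 + 1 = 5.

5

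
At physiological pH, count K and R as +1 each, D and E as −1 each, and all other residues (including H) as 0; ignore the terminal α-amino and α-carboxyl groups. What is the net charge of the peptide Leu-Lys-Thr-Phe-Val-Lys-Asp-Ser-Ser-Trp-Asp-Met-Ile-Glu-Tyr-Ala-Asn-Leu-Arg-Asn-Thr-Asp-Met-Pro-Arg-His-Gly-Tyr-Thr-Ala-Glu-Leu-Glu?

Positive (K, R): Lys2, Lys6, Arg19, Arg25 → +4.
Negative (D, E): Asp7, Asp11, Glu14, Asp22, Glu31, Glu33 → −6.
Net charge = (+4) + (−6) = −2.

-2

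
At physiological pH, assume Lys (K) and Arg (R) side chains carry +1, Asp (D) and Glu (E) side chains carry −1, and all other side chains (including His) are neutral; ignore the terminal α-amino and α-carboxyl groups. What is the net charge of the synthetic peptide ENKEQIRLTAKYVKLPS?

Positive (K, R): K3, R7, K11, K14 → +4.
Negative (D, E): E1, E4 → −2.
Net charge = (+4) + (−2) = +2.

+2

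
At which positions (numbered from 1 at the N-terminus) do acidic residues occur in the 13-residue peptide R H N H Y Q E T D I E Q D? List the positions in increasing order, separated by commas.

Aspartate (D) and glutamate (E) have carboxylic-acid side chains and are the acidic amino acids.
Matching residues: E7, D9, E11, D13.

7, 9, 11, 13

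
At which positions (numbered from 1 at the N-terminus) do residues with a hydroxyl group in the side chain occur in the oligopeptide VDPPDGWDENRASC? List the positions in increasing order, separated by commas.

The –OH-bearing residues are Ser, Thr (aliphatic alcohols), and Tyr (phenol).
Matching residues: S13.

13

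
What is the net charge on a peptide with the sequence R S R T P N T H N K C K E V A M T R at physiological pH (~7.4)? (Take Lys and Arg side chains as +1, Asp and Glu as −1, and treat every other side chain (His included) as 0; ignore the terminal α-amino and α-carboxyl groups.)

+4

Positive (K, R): R1, R3, K10, K12, R18 → +5.
Negative (D, E): E13 → −1.
Net charge = (+5) + (−1) = +4.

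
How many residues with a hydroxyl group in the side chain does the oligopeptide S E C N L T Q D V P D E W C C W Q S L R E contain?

3

Serine (S), threonine (T), and tyrosine (Y) each carry a hydroxyl group on the side chain.
Matching residues: S1, T6, S18.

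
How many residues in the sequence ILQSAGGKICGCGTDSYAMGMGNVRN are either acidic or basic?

Acidic: D, E. Basic: H, K, R.
Acidic residues here: D15 (1).
Basic residues here: K8, R25 (2).
The two groups share no amino acid, so total = 1 + 2 = 3.

3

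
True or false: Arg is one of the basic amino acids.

True

K, R, and H are the three residues with basic side chains (ε-amine, guanidinium, and imidazole respectively).
Arginine is in this group.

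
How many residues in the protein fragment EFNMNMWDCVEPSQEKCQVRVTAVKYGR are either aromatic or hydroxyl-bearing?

5

Aromatic: F, W, Y. Hydroxyl-bearing: S, T, Y.
Aromatic residues here: F2, W7, Y26 (3).
Hydroxyl-bearing residues here: S13, T22, Y26 (3).
Y is in both groups, so the 1 Y residue must not be double-counted.
Total = 3 + 3 − 1 = 5.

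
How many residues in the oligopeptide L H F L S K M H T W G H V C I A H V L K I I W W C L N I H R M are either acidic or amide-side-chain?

Acidic: D, E. Amide-side-chain: N, Q.
Acidic residues here: none (0).
Amide-side-chain residues here: N27 (1).
The two groups share no amino acid, so total = 0 + 1 = 1.

1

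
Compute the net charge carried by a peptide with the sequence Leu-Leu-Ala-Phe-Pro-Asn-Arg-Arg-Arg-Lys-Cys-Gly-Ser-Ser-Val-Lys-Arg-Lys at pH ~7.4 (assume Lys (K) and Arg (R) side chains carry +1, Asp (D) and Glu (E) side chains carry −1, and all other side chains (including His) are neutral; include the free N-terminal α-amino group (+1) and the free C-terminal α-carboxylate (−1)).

+7

Positive (K, R): Arg7, Arg8, Arg9, Lys10, Lys16, Arg17, Lys18 → +7.
Negative (D, E): none → −0.
The N-terminus (+1) and C-terminus (−1) cancel.
Net charge = (+7) + (−0) = +7.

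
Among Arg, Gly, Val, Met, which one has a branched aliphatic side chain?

Val

Valine (V), leucine (L), and isoleucine (I) are the branched-chain amino acids.
Of the listed options, only Val belongs to this group.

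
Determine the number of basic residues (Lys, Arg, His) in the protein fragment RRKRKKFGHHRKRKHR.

Matching residues: R1, R2, K3, R4, K5, K6, H9, H10, R11, K12, R13, K14, H15, R16.

14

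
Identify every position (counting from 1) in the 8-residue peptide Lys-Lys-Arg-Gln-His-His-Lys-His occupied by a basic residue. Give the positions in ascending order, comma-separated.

1, 2, 3, 5, 6, 7, 8

K, R, and H are the three residues with basic side chains (ε-amine, guanidinium, and imidazole respectively).
Matching residues: Lys1, Lys2, Arg3, His5, His6, Lys7, His8.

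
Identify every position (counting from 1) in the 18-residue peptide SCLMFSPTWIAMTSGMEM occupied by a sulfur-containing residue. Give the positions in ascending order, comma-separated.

Cysteine (C, thiol) and methionine (M, thioether) are the two sulfur-containing amino acids.
Matching residues: C2, M4, M12, M16, M18.

2, 4, 12, 16, 18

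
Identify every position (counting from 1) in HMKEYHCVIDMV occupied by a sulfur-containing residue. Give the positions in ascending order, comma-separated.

2, 7, 11

Only Cys (C) and Met (M) have a sulfur atom in the side chain.
Matching residues: M2, C7, M11.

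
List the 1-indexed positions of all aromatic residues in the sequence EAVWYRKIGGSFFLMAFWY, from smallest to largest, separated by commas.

4, 5, 12, 13, 17, 18, 19

F, W, and Y each carry an aromatic ring on the side chain.
Matching residues: W4, Y5, F12, F13, F17, W18, Y19.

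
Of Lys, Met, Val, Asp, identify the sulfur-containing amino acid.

Cysteine (C, thiol) and methionine (M, thioether) are the two sulfur-containing amino acids.
Of the listed options, only Met belongs to this group.

Met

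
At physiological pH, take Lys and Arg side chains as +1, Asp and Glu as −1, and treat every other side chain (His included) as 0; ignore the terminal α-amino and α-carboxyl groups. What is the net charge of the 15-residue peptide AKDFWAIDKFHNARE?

0

Positive (K, R): K2, K9, R14 → +3.
Negative (D, E): D3, D8, E15 → −3.
Net charge = (+3) + (−3) = 0.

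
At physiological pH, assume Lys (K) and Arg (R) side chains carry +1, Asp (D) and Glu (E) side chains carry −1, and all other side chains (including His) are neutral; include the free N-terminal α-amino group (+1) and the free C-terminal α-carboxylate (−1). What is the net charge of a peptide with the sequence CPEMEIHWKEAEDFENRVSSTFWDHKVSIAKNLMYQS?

Positive (K, R): K9, R17, K26, K31 → +4.
Negative (D, E): E3, E5, E10, E12, D13, E15, D24 → −7.
The N-terminus (+1) and C-terminus (−1) cancel.
Net charge = (+4) + (−7) = −3.

-3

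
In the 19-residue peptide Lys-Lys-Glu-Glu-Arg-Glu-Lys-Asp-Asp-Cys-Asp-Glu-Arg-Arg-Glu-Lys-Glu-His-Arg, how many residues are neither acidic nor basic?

1

Acidic: D, E. Basic: K, R, H. All other residues are neither.
Matching residues: Cys10.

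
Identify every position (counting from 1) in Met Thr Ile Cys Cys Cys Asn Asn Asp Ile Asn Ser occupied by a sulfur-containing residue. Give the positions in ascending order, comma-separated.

1, 4, 5, 6

Only Cys (C) and Met (M) have a sulfur atom in the side chain.
Matching residues: Met1, Cys4, Cys5, Cys6.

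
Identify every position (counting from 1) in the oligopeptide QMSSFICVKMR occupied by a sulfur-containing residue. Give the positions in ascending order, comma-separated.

2, 7, 10

The sulfur-bearing residues are cysteine (–SH) and methionine (–S–CH₃).
Matching residues: M2, C7, M10.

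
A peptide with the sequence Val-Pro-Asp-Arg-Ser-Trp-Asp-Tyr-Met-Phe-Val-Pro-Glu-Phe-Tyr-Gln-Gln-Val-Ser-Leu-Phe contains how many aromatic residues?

6

The aromatic amino acids are Phe (F, benzyl), Trp (W, indole), and Tyr (Y, phenol).
Matching residues: Trp6, Tyr8, Phe10, Phe14, Tyr15, Phe21.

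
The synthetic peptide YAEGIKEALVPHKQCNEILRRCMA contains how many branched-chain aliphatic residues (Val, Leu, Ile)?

5

Matching residues: I5, L9, V10, I18, L19.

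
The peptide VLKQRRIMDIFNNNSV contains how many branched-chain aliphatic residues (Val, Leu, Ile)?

5

Matching residues: V1, L2, I7, I10, V16.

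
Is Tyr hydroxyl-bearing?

Serine (S), threonine (T), and tyrosine (Y) each carry a hydroxyl group on the side chain.
Tyrosine is in this group.

Yes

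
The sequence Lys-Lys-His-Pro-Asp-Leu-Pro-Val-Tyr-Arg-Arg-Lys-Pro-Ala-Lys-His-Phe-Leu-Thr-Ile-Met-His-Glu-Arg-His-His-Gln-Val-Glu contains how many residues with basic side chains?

12

The basic amino acids are Lys (K), Arg (R), and His (H).
Matching residues: Lys1, Lys2, His3, Arg10, Arg11, Lys12, Lys15, His16, His22, Arg24, His25, His26.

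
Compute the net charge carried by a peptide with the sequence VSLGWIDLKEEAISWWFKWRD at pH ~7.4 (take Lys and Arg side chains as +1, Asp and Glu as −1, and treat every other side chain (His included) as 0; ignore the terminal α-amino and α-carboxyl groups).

-1

Positive (K, R): K9, K18, R20 → +3.
Negative (D, E): D7, E10, E11, D21 → −4.
Net charge = (+3) + (−4) = −1.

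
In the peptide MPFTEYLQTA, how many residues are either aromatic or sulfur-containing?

3

Aromatic: F, W, Y. Sulfur-containing: C, M.
Aromatic residues here: F3, Y6 (2).
Sulfur-containing residues here: M1 (1).
The two groups share no amino acid, so total = 2 + 1 = 3.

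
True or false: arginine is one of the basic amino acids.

True

Lysine (K), arginine (R), and histidine (H) have basic, nitrogen-containing side chains.
Arginine is in this group.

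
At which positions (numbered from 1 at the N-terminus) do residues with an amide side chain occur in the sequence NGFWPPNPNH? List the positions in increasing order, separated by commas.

1, 7, 9

The amide-side-chain residues are Asn (N) and Gln (Q).
Matching residues: N1, N7, N9.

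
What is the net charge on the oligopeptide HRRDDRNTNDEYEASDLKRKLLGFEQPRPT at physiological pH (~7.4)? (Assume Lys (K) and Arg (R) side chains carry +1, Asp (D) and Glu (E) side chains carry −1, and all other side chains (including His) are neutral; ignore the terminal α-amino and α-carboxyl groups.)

Positive (K, R): R2, R3, R6, K18, R19, K20, R28 → +7.
Negative (D, E): D4, D5, D10, E11, E13, D16, E25 → −7.
Net charge = (+7) + (−7) = 0.

0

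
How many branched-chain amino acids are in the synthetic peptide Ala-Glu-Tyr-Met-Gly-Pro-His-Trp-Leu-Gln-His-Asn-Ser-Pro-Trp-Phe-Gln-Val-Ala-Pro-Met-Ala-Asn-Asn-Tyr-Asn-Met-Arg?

2

Valine (V), leucine (L), and isoleucine (I) are the branched-chain amino acids.
Matching residues: Leu9, Val18.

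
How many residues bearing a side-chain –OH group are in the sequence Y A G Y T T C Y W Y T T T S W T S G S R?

13

Serine (S), threonine (T), and tyrosine (Y) each carry a hydroxyl group on the side chain.
Matching residues: Y1, Y4, T5, T6, Y8, Y10, T11, T12, T13, S14, T16, S17, S19.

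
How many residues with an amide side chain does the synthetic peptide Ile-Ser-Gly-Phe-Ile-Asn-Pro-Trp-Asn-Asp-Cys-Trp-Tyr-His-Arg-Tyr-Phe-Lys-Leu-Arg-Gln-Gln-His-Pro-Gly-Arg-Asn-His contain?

Asparagine (N) and glutamine (Q) have uncharged amide side chains.
Matching residues: Asn6, Asn9, Gln21, Gln22, Asn27.

5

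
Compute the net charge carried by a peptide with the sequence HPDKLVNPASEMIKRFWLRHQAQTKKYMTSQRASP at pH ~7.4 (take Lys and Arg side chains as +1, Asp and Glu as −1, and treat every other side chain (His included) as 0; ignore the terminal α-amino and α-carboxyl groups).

Positive (K, R): K4, K14, R15, R19, K25, K26, R32 → +7.
Negative (D, E): D3, E11 → −2.
Net charge = (+7) + (−2) = +5.

+5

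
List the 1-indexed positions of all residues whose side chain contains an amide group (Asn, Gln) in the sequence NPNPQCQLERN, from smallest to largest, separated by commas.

Matching residues: N1, N3, Q5, Q7, N11.

1, 3, 5, 7, 11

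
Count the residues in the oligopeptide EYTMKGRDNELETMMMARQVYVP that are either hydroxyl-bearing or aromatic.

4

Hydroxyl-bearing: S, T, Y. Aromatic: F, W, Y.
Hydroxyl-bearing residues here: Y2, T3, T13, Y21 (4).
Aromatic residues here: Y2, Y21 (2).
Y is in both groups, so the 2 Y residues must not be double-counted.
Total = 4 + 2 − 2 = 4.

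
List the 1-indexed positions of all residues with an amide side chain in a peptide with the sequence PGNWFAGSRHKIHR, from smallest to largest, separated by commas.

The amide-side-chain residues are Asn (N) and Gln (Q).
Matching residues: N3.

3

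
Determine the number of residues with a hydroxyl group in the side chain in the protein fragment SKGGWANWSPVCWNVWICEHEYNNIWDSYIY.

S, T, and Y are the three residues with a side-chain hydroxyl.
Matching residues: S1, S9, Y22, S28, Y29, Y31.

6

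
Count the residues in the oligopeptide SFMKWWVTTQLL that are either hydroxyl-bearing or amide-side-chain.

Hydroxyl-bearing: S, T, Y. Amide-side-chain: N, Q.
Hydroxyl-bearing residues here: S1, T8, T9 (3).
Amide-side-chain residues here: Q10 (1).
The two groups share no amino acid, so total = 3 + 1 = 4.

4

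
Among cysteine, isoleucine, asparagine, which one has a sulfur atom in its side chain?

Cysteine (C, thiol) and methionine (M, thioether) are the two sulfur-containing amino acids.
Of the listed options, only cysteine belongs to this group.

cysteine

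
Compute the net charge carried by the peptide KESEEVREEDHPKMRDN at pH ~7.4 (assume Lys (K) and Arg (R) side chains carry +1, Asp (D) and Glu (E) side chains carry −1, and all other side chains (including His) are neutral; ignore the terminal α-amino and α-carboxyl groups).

Positive (K, R): K1, R7, K13, R15 → +4.
Negative (D, E): E2, E4, E5, E8, E9, D10, D16 → −7.
Net charge = (+4) + (−7) = −3.

-3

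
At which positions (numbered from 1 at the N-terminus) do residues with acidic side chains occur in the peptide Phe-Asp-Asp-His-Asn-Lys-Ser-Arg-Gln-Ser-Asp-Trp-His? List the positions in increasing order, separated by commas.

2, 3, 11

The acidic residues are Asp (D) and Glu (E), whose side chains end in a carboxylate group.
Matching residues: Asp2, Asp3, Asp11.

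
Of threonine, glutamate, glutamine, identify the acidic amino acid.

glutamate

Aspartate (D) and glutamate (E) have carboxylic-acid side chains and are the acidic amino acids.
Of the listed options, only glutamate belongs to this group.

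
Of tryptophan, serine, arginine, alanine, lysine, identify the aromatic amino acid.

The aromatic amino acids are Phe (F, benzyl), Trp (W, indole), and Tyr (Y, phenol).
Of the listed options, only tryptophan belongs to this group.

tryptophan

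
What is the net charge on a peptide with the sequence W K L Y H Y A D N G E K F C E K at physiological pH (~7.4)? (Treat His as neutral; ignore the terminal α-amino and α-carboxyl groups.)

0

Near pH 7.4, K and R contribute +1 each, D and E contribute −1 each, and every other side chain (His included, as stated) is uncharged.
Positive (K, R): K2, K12, K16 → +3.
Negative (D, E): D8, E11, E15 → −3.
Net charge = (+3) + (−3) = 0.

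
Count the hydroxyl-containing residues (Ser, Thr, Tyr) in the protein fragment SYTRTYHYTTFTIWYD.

10

Matching residues: S1, Y2, T3, T5, Y6, Y8, T9, T10, T12, Y15.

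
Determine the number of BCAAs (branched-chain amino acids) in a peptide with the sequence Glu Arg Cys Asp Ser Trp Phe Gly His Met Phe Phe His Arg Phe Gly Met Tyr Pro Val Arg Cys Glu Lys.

Valine (V), leucine (L), and isoleucine (I) are the branched-chain amino acids.
Matching residues: Val20.

1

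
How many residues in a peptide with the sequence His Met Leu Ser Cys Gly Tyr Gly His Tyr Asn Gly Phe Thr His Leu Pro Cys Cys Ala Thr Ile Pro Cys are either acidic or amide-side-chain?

Acidic: D, E. Amide-side-chain: N, Q.
Acidic residues here: none (0).
Amide-side-chain residues here: Asn11 (1).
The two groups share no amino acid, so total = 0 + 1 = 1.

1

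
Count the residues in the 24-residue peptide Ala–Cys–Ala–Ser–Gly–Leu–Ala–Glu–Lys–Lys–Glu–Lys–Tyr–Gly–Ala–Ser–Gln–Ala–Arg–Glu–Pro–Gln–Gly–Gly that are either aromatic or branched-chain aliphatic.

2

Aromatic: F, W, Y. Branched-chain aliphatic: I, L, V.
Aromatic residues here: Tyr13 (1).
Branched-chain aliphatic residues here: Leu6 (1).
The two groups share no amino acid, so total = 1 + 1 = 2.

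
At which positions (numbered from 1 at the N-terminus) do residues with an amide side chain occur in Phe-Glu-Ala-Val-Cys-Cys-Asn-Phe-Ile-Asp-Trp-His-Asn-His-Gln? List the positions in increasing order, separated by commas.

Asparagine (N) and glutamine (Q) have uncharged amide side chains.
Matching residues: Asn7, Asn13, Gln15.

7, 13, 15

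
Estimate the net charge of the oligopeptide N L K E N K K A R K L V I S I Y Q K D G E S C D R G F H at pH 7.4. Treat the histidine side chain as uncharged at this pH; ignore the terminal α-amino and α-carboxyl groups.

Near pH 7.4, K and R contribute +1 each, D and E contribute −1 each, and every other side chain (His included, as stated) is uncharged.
Positive (K, R): K3, K6, K7, R9, K10, K18, R25 → +7.
Negative (D, E): E4, D19, E21, D24 → −4.
Net charge = (+7) + (−4) = +3.

+3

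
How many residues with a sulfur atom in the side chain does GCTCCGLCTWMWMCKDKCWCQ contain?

9

Cysteine (C, thiol) and methionine (M, thioether) are the two sulfur-containing amino acids.
Matching residues: C2, C4, C5, C8, M11, M13, C14, C18, C20.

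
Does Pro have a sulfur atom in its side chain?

No

The sulfur-bearing residues are cysteine (–SH) and methionine (–S–CH₃).
Proline is not in this group.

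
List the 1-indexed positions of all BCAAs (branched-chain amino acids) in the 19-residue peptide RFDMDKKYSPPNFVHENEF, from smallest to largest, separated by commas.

V, L, and I make up the branched-chain aliphatic group.
Matching residues: V14.

14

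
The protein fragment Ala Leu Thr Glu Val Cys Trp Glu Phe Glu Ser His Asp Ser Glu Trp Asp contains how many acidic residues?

The acidic residues are Asp (D) and Glu (E), whose side chains end in a carboxylate group.
Matching residues: Glu4, Glu8, Glu10, Asp13, Glu15, Asp17.

6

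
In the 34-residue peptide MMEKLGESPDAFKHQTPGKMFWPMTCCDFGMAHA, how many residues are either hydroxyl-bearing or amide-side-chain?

4

Hydroxyl-bearing: S, T, Y. Amide-side-chain: N, Q.
Hydroxyl-bearing residues here: S8, T16, T25 (3).
Amide-side-chain residues here: Q15 (1).
The two groups share no amino acid, so total = 3 + 1 = 4.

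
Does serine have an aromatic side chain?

No

F, W, and Y each carry an aromatic ring on the side chain.
Serine is not in this group.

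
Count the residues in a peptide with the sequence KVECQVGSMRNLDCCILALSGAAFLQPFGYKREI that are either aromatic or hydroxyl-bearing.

Aromatic: F, W, Y. Hydroxyl-bearing: S, T, Y.
Aromatic residues here: F24, F28, Y30 (3).
Hydroxyl-bearing residues here: S8, S20, Y30 (3).
Y is in both groups, so the 1 Y residue must not be double-counted.
Total = 3 + 3 − 1 = 5.

5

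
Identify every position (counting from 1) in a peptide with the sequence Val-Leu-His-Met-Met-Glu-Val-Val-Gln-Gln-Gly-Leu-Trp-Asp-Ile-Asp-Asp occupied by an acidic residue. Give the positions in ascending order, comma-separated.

The acidic residues are Asp (D) and Glu (E), whose side chains end in a carboxylate group.
Matching residues: Glu6, Asp14, Asp16, Asp17.

6, 14, 16, 17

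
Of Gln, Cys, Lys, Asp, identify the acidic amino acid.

Asp

Aspartate (D) and glutamate (E) have carboxylic-acid side chains and are the acidic amino acids.
Of the listed options, only Asp belongs to this group.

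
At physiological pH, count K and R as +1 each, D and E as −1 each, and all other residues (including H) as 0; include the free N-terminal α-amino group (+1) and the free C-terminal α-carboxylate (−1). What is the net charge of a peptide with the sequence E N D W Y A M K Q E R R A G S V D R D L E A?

Positive (K, R): K8, R11, R12, R18 → +4.
Negative (D, E): E1, D3, E10, D17, D19, E21 → −6.
The N-terminus (+1) and C-terminus (−1) cancel.
Net charge = (+4) + (−6) = −2.

-2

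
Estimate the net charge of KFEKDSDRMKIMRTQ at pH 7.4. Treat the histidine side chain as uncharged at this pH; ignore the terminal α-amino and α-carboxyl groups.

At pH ~7.4 the Lys and Arg side chains are protonated (+1), the Asp and Glu side chains are deprotonated (−1), and with His taken as neutral all other side chains carry no charge.
Positive (K, R): K1, K4, R8, K10, R13 → +5.
Negative (D, E): E3, D5, D7 → −3.
Net charge = (+5) + (−3) = +2.

+2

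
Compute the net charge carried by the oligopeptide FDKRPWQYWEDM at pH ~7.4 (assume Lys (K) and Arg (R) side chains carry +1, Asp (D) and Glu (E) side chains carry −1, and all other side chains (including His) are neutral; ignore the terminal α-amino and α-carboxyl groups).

Positive (K, R): K3, R4 → +2.
Negative (D, E): D2, E10, D11 → −3.
Net charge = (+2) + (−3) = −1.

-1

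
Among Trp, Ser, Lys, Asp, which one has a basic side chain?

Lys

K, R, and H are the three residues with basic side chains (ε-amine, guanidinium, and imidazole respectively).
Of the listed options, only Lys belongs to this group.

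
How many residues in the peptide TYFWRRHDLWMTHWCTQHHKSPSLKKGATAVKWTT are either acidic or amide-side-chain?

2

Acidic: D, E. Amide-side-chain: N, Q.
Acidic residues here: D8 (1).
Amide-side-chain residues here: Q17 (1).
The two groups share no amino acid, so total = 1 + 1 = 2.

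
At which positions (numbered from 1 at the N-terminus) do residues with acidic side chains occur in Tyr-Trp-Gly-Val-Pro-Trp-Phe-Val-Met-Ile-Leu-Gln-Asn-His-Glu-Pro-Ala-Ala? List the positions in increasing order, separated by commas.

15

Aspartate (D) and glutamate (E) have carboxylic-acid side chains and are the acidic amino acids.
Matching residues: Glu15.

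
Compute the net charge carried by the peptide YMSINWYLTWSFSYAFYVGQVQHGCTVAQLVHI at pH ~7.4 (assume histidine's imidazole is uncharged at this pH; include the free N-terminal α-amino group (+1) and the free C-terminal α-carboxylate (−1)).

Near pH 7.4, K and R contribute +1 each, D and E contribute −1 each, and every other side chain (His included, as stated) is uncharged.
Positive (K, R): none → +0.
Negative (D, E): none → −0.
The N-terminus (+1) and C-terminus (−1) cancel.
Net charge = (+0) + (−0) = 0.

0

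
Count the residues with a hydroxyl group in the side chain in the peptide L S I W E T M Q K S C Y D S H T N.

6

S, T, and Y are the three residues with a side-chain hydroxyl.
Matching residues: S2, T6, S10, Y12, S14, T16.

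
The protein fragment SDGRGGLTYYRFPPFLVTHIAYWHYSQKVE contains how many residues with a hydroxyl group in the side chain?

8

The –OH-bearing residues are Ser, Thr (aliphatic alcohols), and Tyr (phenol).
Matching residues: S1, T8, Y9, Y10, T18, Y22, Y25, S26.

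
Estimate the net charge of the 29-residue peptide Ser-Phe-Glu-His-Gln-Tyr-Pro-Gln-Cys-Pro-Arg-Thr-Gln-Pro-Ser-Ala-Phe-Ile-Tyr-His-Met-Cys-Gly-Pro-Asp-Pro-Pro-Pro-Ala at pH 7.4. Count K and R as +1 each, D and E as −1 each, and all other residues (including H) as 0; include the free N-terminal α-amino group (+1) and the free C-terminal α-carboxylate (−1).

Positive (K, R): Arg11 → +1.
Negative (D, E): Glu3, Asp25 → −2.
The N-terminus (+1) and C-terminus (−1) cancel.
Net charge = (+1) + (−2) = −1.

-1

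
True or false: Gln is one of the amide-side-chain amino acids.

Only N (asparagine) and Q (glutamine) carry a side-chain carboxamide.
Glutamine is in this group.

True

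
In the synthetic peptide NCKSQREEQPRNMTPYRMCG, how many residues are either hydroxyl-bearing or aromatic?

3

Hydroxyl-bearing: S, T, Y. Aromatic: F, W, Y.
Hydroxyl-bearing residues here: S4, T14, Y16 (3).
Aromatic residues here: Y16 (1).
Y is in both groups, so the 1 Y residue must not be double-counted.
Total = 3 + 1 − 1 = 3.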